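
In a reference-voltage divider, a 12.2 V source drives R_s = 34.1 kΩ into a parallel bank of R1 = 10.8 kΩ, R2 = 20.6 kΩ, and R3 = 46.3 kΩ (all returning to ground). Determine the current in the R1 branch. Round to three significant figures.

I ≈ 0.172 mA

Combine the parallel branches: R_p = (1/10.8 + 1/20.6 + 1/46.3)⁻¹ = 6.145 kΩ.
V_A = 12.2 × 6.145/40.24 = 1.863 V.
Branch current I = V_A/R1 = 1.863/10.8 = 0.1725 mA.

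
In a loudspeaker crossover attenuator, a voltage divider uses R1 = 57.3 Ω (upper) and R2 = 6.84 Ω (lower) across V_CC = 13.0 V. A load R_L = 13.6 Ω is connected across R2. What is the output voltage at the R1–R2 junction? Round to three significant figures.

V_out ≈ 0.957 V

The load sits in parallel with R2, giving an effective lower resistance R2' = R2·R_L/(R2+R_L) = 4.551 Ω.
Voltage divider with the loaded lower leg: V_out = 13.0 × 4.551/(57.3 + 4.551) = 13.0 × 0.07358 = 0.9566 V.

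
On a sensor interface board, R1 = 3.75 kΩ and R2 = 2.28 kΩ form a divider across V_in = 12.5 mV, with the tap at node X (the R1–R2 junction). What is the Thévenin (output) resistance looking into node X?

R_th ≈ 1.42 kΩ

With V_in suppressed (replaced by a short), R_th = R1 ‖ R2 = (3.750 × 2.28)/(3.750 + 2.28) = 1.418 kΩ.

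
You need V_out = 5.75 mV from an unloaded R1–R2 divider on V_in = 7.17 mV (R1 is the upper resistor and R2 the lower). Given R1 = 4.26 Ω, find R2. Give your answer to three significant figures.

R2 ≈ 17.2 Ω

V_out/V_in = R2/(R1+R2) = 0.8020.
So R2 = R1 · V_out/(V_in − V_out) = 4.26 × 5.75/(7.17 − 5.75) = 4.26 × 4.049 = 17.25 Ω.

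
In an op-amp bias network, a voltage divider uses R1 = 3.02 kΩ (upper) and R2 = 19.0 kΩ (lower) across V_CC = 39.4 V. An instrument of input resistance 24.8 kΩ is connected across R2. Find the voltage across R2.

First combine the lower leg with the load: R2 ‖ R_L = 10.76 kΩ.
Then V_out = V_CC · R2'/(R1 + R2') = 39.4 × 10.76/13.78 = 30.76 V.

V_out ≈ 30.8 V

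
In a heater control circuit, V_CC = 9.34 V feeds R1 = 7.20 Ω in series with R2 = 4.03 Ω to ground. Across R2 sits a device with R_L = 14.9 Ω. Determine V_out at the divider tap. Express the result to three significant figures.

V_out ≈ 2.86 V

The load sits in parallel with R2, giving an effective lower resistance R2' = R2·R_L/(R2+R_L) = 3.172 Ω.
Now apply the divider: V_out = 9.34 × 0.3058 = 2.856 V.
(Unloaded it would be 3.35 V; the load pulls it down.)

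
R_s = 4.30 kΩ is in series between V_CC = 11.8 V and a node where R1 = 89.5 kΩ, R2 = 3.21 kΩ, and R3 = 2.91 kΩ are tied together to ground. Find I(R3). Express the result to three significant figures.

Combine the parallel branches: R_p = (1/89.5 + 1/3.21 + 1/2.91)⁻¹ = 1.501 kΩ.
Node voltage V_A = V_CC · R_p/(R_s + R_p) = 11.8 × 0.2587 = 3.053 V.
I(R3) = V_A / R3 = 3.053/2.91 = 1.049 mA.

I ≈ 1.05 mA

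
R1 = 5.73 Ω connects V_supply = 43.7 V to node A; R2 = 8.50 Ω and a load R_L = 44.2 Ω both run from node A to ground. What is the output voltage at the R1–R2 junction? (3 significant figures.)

First combine the lower leg with the load: R2 ‖ R_L = 7.129 Ω.
Now apply the divider: V_out = 43.7 × 0.5544 = 24.23 V.

V_out ≈ 24.2 V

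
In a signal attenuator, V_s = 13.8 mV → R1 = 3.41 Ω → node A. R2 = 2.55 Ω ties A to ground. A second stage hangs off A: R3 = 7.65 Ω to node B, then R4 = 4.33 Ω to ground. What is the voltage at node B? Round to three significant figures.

V_B ≈ 1.90 mV

The second stage (R3 + R4 = 11.98 Ω) loads node A in parallel with R2.
R2 ‖ (R3+R4) = 2.102 Ω.
V_A = 13.8 × 2.102/(3.41 + 2.102) = 5.263 mV.
Stage 2 is unloaded, so V_B = V_A · R4/(R3+R4) = 5.263 × 4.33/11.98 = 1.902 mV.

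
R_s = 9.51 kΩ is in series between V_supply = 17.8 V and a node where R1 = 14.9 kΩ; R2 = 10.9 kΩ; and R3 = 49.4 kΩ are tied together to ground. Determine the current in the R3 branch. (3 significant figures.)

I ≈ 0.133 mA

Parallel bank: R_p = 1/(1/14.9 + 1/10.9 + 1/49.4) = 5.583 kΩ.
Node voltage V_A = V_supply · R_p/(R_s + R_p) = 17.8 × 0.3699 = 6.585 V.
I(R3) = V_A / R3 = 6.585/49.4 = 0.1333 mA.
(Check via current divider: I_total = 1.179 mA; share G_k/ΣG = 0.1130 → same result.)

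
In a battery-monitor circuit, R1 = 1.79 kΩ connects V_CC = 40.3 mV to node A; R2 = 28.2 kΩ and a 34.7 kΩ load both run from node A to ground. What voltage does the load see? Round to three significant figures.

V_out ≈ 36.1 mV

The load sits in parallel with R2, giving an effective lower resistance R2' = R2·R_L/(R2+R_L) = 15.56 kΩ.
Voltage divider with the loaded lower leg: V_out = 40.3 × 15.56/(1.79 + 15.56) = 40.3 × 0.8968 = 36.14 mV.
(Unloaded it would be 37.9 mV; the load pulls it down.)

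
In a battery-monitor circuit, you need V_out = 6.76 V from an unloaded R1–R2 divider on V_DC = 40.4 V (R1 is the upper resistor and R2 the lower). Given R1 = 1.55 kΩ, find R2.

The divider ratio is R2/(R1+R2) = 6.76/40.4 = 0.1673.
Rearranging, R2 = R1·k/(1−k) = 1.55 × 0.2010 = 0.3115 kΩ.

R2 ≈ 0.311 kΩ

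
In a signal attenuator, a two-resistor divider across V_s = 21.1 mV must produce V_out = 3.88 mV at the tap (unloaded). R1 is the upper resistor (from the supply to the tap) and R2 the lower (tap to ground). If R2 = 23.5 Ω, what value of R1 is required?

R1 ≈ 104 Ω

V_out/V_s = R2/(R1+R2) = 0.1839.
R1 = R2·(1/k − 1) = 23.5 × 4.438 = 104.3 Ω.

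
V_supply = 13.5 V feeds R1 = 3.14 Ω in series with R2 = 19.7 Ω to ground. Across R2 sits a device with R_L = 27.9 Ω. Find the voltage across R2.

V_out ≈ 10.6 V

R2 ‖ R_L = (19.7 × 27.9)/(19.7 + 27.9) = 11.55 Ω.
Now apply the divider: V_out = 13.5 × 0.7862 = 10.61 V.
(Unloaded it would be 11.6 V; the load pulls it down.)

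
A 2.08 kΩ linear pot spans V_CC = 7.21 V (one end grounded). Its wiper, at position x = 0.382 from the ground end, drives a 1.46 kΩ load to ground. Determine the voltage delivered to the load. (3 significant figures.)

V_out ≈ 2.06 V

The pot divides into 1.285 kΩ above the wiper and 0.7946 kΩ below.
Lower segment in parallel with the load: 0.7946 ‖ 1.46 = 0.5145 kΩ.
V_out = 7.21 × 0.5145/(1.285 + 0.5145) = 2.061 V.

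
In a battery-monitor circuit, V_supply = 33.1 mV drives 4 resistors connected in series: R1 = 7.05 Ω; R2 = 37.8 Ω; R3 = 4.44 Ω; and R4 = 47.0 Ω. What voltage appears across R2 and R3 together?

V ≈ 14.5 mV

Series total: ΣR = 7.05 + 37.8 + 4.44 + 47.0 = 96.29 Ω.
R_{R2..R3} = 37.8 + 4.44 = 42.24 Ω.
Voltage divider: V = V_supply · (42.24 / 96.29) = 33.1 × 0.4387 = 14.52 mV.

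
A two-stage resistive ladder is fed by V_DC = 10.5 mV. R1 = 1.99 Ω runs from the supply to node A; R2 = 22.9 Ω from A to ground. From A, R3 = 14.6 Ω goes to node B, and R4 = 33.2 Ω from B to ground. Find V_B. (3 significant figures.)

V_B ≈ 6.46 mV

Node A sees R2 in parallel with the series input of stage 2, R3 + R4 = 47.80 Ω.
R2 ‖ (R3+R4) = 15.48 Ω.
V_A = 10.5 × 15.48/(1.99 + 15.48) = 9.304 mV.
Then the unloaded second divider: V_B = V_A × R4/(R3+R4) = 9.304 × 0.6946 = 6.462 mV.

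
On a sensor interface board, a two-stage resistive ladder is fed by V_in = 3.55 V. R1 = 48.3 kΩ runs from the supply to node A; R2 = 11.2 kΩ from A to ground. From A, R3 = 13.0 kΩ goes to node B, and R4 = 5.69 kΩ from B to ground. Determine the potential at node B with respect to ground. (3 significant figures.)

V_B ≈ 0.137 V

Looking into the second stage from A: R3 + R4 = 18.69 kΩ appears in parallel with R2.
R2 ‖ (R3+R4) = 7.003 kΩ.
First divider: V_A = V_in · 7.003/(48.3 + 7.003) = 0.4496 V.
Then the unloaded second divider: V_B = V_A × R4/(R3+R4) = 0.4496 × 0.3044 = 0.1369 V.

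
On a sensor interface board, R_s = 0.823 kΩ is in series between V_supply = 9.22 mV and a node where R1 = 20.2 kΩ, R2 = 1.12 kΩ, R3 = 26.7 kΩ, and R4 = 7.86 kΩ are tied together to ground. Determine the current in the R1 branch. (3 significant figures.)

Combine the parallel branches: R_p = (1/20.2 + 1/1.12 + 1/26.7 + 1/7.86)⁻¹ = 0.9033 kΩ.
V_A by voltage divider: V_A = 9.22 × 0.9033/(0.823 + 0.9033) = 4.824 mV.
Branch current I = V_A/R1 = 4.824/20.2 = 0.2388 µA.

I ≈ 0.239 µA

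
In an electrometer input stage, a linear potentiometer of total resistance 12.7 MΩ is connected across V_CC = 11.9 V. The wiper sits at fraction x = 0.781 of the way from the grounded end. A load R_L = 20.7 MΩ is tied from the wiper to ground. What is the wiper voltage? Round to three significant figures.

V_out ≈ 8.41 V

The pot divides into 2.781 MΩ above the wiper and 9.919 MΩ below.
R_L loads the lower segment: effective lower R = 6.706 MΩ.
Loaded-divider output: V_out = 11.9 × 0.7068 = 8.411 V.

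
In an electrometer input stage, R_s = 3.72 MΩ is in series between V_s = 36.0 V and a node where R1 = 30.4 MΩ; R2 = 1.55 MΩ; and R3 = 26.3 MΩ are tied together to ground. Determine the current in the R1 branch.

I ≈ 0.323 µA

Equivalent of the parallel group: R_p = 1.396 MΩ.
V_A by voltage divider: V_A = 36.0 × 1.396/(3.72 + 1.396) = 9.826 V.
Branch current I = V_A/R1 = 9.826/30.4 = 0.3232 µA.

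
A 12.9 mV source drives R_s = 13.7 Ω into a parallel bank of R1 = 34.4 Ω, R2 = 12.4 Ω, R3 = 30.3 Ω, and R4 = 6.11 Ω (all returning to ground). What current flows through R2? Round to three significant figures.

Combine the parallel branches: R_p = (1/34.4 + 1/12.4 + 1/30.3 + 1/6.11)⁻¹ = 3.264 Ω.
V_A by voltage divider: V_A = 12.9 × 3.264/(13.7 + 3.264) = 2.482 mV.
I(R2) = V_A / R2 = 2.482/12.4 = 0.2002 mA.
(Check via current divider: I_total = 0.7604 mA; share G_k/ΣG = 0.2632 → same result.)

I ≈ 0.200 mA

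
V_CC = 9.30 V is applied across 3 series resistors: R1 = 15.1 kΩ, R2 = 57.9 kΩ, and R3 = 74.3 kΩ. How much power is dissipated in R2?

Series current I = V_CC/ΣR = 9.30/147.3 = 0.06314 mA.
V(R2) = I·R = 3.656 V; P = V·I = 3.656 × 0.06314 = 0.2308 mW.

P ≈ 0.231 mW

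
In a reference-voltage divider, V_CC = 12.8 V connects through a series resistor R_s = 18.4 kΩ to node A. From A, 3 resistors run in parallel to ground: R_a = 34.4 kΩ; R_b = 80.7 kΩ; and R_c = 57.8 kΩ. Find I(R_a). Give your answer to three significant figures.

Equivalent of the parallel group: R_p = 17.02 kΩ.
V_A = 12.8 × 17.02/35.42 = 6.150 V.
I(R_a) = V_A / R_a = 6.150/34.4 = 0.1788 mA.

I ≈ 0.179 mA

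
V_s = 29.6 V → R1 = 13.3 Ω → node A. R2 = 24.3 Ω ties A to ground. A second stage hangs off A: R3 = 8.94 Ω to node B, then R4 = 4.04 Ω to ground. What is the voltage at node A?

The second stage (R3 + R4 = 12.98 Ω) loads node A in parallel with R2.
R2 ‖ (R3+R4) = 8.461 Ω.
First divider: V_A = V_s · 8.461/(13.3 + 8.461) = 11.51 V.

V_A ≈ 11.5 V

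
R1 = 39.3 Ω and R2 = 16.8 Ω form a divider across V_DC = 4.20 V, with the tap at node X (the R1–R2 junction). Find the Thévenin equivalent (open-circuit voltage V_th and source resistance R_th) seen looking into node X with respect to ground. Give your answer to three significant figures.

V_th ≈ 1.26 V, R_th ≈ 11.8 Ω

Open-circuit (no load on X): V_th = V_DC · R2/(R1 + R2) = 4.20 × 16.8/(39.30 + 16.8) = 1.258 V.
With V_DC suppressed (replaced by a short), R_th = R1 ‖ R2 = (39.30 × 16.8)/(39.30 + 16.8) = 11.77 Ω.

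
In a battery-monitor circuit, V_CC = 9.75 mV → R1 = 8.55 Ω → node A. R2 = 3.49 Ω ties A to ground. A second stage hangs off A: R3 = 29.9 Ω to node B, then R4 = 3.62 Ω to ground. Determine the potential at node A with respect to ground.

The second stage (R3 + R4 = 33.52 Ω) loads node A in parallel with R2.
Effective lower resistance at A: R2 ‖ 33.52 = 3.161 Ω.
V_A = 9.75 × 3.161/(8.55 + 3.161) = 2.632 mV.

V_A ≈ 2.63 mV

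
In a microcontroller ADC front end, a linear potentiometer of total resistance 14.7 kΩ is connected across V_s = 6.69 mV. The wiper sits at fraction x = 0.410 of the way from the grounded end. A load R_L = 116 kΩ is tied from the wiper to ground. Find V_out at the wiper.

V_out ≈ 2.66 mV

The pot divides into 8.673 kΩ above the wiper and 6.027 kΩ below.
(x·R_p) ‖ R_L = 5.729 kΩ.
V_out = 6.69 × 5.729/(8.673 + 5.729) = 2.661 mV.
(Unloaded: V_out = x·V_s = 2.74 mV.)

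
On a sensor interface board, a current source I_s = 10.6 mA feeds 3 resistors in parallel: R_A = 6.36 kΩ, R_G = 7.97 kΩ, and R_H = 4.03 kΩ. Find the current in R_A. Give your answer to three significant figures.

Total conductance ΣG = 1/6.36 + 1/7.97 + 1/4.03 = 0.5308 (units of 1/kΩ).
By the current-divider rule, I = I_s · G_k/ΣG = 10.6 × 0.2962 = 3.140 mA.

I ≈ 3.14 mA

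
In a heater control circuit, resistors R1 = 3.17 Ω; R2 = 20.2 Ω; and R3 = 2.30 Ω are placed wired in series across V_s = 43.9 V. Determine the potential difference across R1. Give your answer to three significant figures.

Series total: ΣR = 3.17 + 20.2 + 2.30 = 25.67 Ω.
V = V_s · R/ΣR = 43.9 × 0.1235 = 5.421 V.

V ≈ 5.42 V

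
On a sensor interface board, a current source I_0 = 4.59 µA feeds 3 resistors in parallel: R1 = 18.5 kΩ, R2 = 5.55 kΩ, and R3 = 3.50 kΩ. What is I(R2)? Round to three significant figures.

I ≈ 1.59 µA

Total conductance ΣG = 1/18.5 + 1/5.55 + 1/3.50 = 0.5199 (units of 1/kΩ).
R2 takes the fraction G_k/ΣG = 0.1802/0.5199 = 0.3465, so I = 4.59 × 0.3465 = 1.591 µA.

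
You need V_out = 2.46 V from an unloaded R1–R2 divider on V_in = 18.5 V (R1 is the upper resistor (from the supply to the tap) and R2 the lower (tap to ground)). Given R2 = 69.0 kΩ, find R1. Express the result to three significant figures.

R1 ≈ 450 kΩ

The divider ratio is R2/(R1+R2) = 2.46/18.5 = 0.1330.
R1 = R2·(1/k − 1) = 69.0 × 6.520 = 449.9 kΩ.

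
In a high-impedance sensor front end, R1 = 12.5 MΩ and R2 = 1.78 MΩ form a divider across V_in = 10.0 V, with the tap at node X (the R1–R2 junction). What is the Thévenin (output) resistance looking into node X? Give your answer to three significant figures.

R_th ≈ 1.56 MΩ

Zeroing V_in shorts the top of R1 to ground, so R_th = R1 ‖ R2 = 1.558 MΩ.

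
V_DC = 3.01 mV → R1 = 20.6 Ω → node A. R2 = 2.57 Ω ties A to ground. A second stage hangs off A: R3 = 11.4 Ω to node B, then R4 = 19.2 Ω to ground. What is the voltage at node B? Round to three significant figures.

The second stage (R3 + R4 = 30.60 Ω) loads node A in parallel with R2.
Effective lower resistance at A: R2 ‖ 30.60 = 2.371 Ω.
V_A = 3.01 × 2.371/(20.6 + 2.371) = 0.3107 mV.
Then the unloaded second divider: V_B = V_A × R4/(R3+R4) = 0.3107 × 0.6275 = 0.1949 mV.

V_B ≈ 0.195 mV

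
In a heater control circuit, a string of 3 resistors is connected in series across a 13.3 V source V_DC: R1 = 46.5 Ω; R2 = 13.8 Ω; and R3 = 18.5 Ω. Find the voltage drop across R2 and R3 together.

V ≈ 5.45 V

Total series resistance ΣR = 46.5 + 13.8 + 18.5 = 78.80 Ω.
R_{R2..R3} = 13.8 + 18.5 = 32.30 Ω.
V = V_DC · R/ΣR = 13.3 × 0.4099 = 5.452 V.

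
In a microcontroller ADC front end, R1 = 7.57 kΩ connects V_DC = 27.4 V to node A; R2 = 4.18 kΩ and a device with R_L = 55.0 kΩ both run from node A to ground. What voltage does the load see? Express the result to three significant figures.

First combine the lower leg with the load: R2 ‖ R_L = 3.885 kΩ.
Then V_out = V_DC · R2'/(R1 + R2') = 27.4 × 3.885/11.45 = 9.292 V.
(Unloaded it would be 9.75 V; the load pulls it down.)

V_out ≈ 9.29 V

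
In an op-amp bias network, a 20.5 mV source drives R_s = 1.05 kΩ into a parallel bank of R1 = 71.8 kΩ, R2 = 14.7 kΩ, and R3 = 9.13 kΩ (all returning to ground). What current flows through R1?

I ≈ 0.238 µA

Parallel bank: R_p = 1/(1/71.8 + 1/14.7 + 1/9.13) = 5.222 kΩ.
V_A = 20.5 × 5.222/6.272 = 17.07 mV.
Branch current I = V_A/R1 = 17.07/71.8 = 0.2377 µA.
(Check via current divider: I_total = 3.268 µA; share G_k/ΣG = 0.07274 → same result.)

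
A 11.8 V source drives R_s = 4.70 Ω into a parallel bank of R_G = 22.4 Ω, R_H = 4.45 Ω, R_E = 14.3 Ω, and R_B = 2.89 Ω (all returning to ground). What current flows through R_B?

Equivalent of the parallel group: R_p = 1.459 Ω.
Node voltage V_A = V_DC · R_p/(R_s + R_p) = 11.8 × 0.2369 = 2.796 V.
I(R_B) = V_A / R_B = 2.796/2.89 = 0.9673 A.

I ≈ 0.967 A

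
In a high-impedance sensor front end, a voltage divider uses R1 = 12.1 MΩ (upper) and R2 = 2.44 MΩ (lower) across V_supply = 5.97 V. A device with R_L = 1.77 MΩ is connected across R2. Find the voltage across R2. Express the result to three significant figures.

R2 ‖ R_L = (2.44 × 1.77)/(2.44 + 1.77) = 1.026 MΩ.
Voltage divider with the loaded lower leg: V_out = 5.97 × 1.026/(12.1 + 1.026) = 5.97 × 0.07815 = 0.4666 V.

V_out ≈ 0.467 V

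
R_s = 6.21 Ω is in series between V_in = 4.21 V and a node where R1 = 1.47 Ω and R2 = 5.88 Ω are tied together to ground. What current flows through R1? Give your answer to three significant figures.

Combine the parallel branches: R_p = (1/1.47 + 1/5.88)⁻¹ = 1.176 Ω.
V_A by voltage divider: V_A = 4.21 × 1.176/(6.21 + 1.176) = 0.6703 V.
I(R1) = V_A / R1 = 0.6703/1.47 = 0.4560 A.
(Equivalently: I_total = 0.5700 A, then current-divider fraction G_k/ΣG = 0.8000.)

I ≈ 0.456 A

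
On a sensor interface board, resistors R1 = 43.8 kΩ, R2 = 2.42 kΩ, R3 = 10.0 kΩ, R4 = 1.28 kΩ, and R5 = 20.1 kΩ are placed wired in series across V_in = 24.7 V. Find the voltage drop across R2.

V ≈ 0.770 V

ΣR = 43.8 + 2.42 + 10.0 + 1.28 + 20.1 = 77.60 kΩ.
Voltage divider: V = V_in · (2.420 / 77.60) = 24.7 × 0.03119 = 0.7703 V.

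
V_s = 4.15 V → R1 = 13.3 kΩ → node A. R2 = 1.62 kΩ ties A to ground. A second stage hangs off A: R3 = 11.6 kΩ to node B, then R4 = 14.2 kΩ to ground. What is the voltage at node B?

The second stage (R3 + R4 = 25.80 kΩ) loads node A in parallel with R2.
Effective lower resistance at A: R2 ‖ 25.80 = 1.524 kΩ.
So V_A = 4.15 × 0.1028 = 0.4267 V.
Stage 2 is unloaded, so V_B = V_A · R4/(R3+R4) = 0.4267 × 14.2/25.80 = 0.2349 V.

V_B ≈ 0.235 V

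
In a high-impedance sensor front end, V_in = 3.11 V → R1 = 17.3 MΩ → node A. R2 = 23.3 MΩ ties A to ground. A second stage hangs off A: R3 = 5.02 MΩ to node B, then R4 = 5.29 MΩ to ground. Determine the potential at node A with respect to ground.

V_A ≈ 0.909 V

The second stage (R3 + R4 = 10.31 MΩ) loads node A in parallel with R2.
R2 ‖ (R3+R4) = 7.147 MΩ.
V_A = 3.11 × 7.147/(17.3 + 7.147) = 0.9092 V.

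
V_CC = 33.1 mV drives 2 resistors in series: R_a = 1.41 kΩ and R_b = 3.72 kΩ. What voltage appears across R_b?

Total series resistance ΣR = 1.41 + 3.72 = 5.130 kΩ.
Voltage divider: V = V_CC · (3.720 / 5.130) = 33.1 × 0.7251 = 24.00 mV.

V ≈ 24.0 mV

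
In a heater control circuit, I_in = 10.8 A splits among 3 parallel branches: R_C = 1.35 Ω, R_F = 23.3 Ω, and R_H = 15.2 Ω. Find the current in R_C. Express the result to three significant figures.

Conductances: ΣG = 1/1.35 + 1/23.3 + 1/15.2 = 0.8494 (1/Ω).
R_C takes the fraction G_k/ΣG = 0.7407/0.8494 = 0.8720, so I = 10.8 × 0.8720 = 9.418 A.

I ≈ 9.42 A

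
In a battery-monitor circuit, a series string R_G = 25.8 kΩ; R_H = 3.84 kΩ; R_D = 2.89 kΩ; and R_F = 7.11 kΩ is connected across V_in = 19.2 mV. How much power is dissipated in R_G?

The common current is I = 19.2/39.64 = 0.4844 µA.
P = I²R = 0.2346 × 25.8 = 6.053 nW.

P ≈ 6.05 nW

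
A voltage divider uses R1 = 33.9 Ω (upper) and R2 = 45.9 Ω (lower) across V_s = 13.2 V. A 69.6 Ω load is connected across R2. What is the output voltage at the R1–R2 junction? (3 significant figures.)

V_out ≈ 5.93 V

The load sits in parallel with R2, giving an effective lower resistance R2' = R2·R_L/(R2+R_L) = 27.66 Ω.
Now apply the divider: V_out = 13.2 × 0.4493 = 5.931 V.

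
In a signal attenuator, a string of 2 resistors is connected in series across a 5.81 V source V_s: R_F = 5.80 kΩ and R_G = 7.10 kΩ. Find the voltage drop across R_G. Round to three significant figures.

V ≈ 3.20 V

Total series resistance ΣR = 5.80 + 7.10 = 12.90 kΩ.
V = V_s · R/ΣR = 5.81 × 0.5504 = 3.198 V.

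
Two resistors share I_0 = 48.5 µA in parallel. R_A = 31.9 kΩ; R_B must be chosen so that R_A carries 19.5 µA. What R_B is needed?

R_B ≈ 21.5 kΩ

The fraction through R_A equals R_B/(R_A+R_B).
With f = 0.4021, R_B = R_A · f/(1−f) = 31.9 × 0.6724 = 21.45 kΩ.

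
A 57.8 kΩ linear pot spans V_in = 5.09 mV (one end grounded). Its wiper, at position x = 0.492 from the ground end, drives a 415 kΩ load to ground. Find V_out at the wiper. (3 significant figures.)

Split the track: R_lower = x·R_p = 28.44 kΩ, R_upper = (1−x)·R_p = 29.36 kΩ.
R_L loads the lower segment: effective lower R = 26.61 kΩ.
Loaded-divider output: V_out = 5.09 × 0.4754 = 2.420 mV.

V_out ≈ 2.42 mV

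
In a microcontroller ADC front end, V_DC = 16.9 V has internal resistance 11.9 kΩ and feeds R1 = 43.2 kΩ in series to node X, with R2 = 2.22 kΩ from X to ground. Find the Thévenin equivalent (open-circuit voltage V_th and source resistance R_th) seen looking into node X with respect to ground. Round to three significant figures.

V_th ≈ 0.655 V, R_th ≈ 2.13 kΩ

R1' = 11.9 + 43.2 = 55.10 kΩ (source resistance + R1).
V_th is the unloaded tap voltage: V_DC · R2/(R1'+R2) = 16.9 × 0.03873 = 0.6545 V.
Zeroing V_DC shorts the top of R1' to ground, so R_th = R1' ‖ R2 = 2.134 kΩ.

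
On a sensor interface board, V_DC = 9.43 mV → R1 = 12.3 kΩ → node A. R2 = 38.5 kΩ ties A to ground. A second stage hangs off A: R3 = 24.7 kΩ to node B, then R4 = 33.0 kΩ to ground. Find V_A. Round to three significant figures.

Node A sees R2 in parallel with the series input of stage 2, R3 + R4 = 57.70 kΩ.
Effective lower resistance at A: R2 ‖ 57.70 = 23.09 kΩ.
V_A = 9.43 × 23.09/(12.3 + 23.09) = 6.153 mV.

V_A ≈ 6.15 mV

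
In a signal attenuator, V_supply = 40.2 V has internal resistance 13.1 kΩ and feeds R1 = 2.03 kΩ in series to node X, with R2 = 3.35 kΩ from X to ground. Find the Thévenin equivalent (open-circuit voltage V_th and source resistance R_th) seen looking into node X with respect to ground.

R1' = 13.1 + 2.03 = 15.13 kΩ (source resistance + R1).
V_th is the unloaded tap voltage: V_supply · R2/(R1'+R2) = 40.2 × 0.1813 = 7.287 V.
Zeroing V_supply shorts the top of R1' to ground, so R_th = R1' ‖ R2 = 2.743 kΩ.

V_th ≈ 7.29 V, R_th ≈ 2.74 kΩ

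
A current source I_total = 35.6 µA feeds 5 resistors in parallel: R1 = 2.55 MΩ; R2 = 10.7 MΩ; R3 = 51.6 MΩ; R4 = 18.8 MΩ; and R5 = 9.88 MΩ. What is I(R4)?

Total conductance ΣG = 1/2.55 + 1/10.7 + 1/51.6 + 1/18.8 + 1/9.88 = 0.6594 (units of 1/MΩ).
R4 takes the fraction G_k/ΣG = 0.05319/0.6594 = 0.08067, so I = 35.6 × 0.08067 = 2.872 µA.

I ≈ 2.87 µA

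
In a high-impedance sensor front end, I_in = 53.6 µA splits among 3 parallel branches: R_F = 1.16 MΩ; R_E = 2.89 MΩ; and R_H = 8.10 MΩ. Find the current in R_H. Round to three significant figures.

I ≈ 4.97 µA

Conductances: ΣG = 1/1.16 + 1/2.89 + 1/8.10 = 1.332 (1/MΩ).
By the current-divider rule, I = I_in · G_k/ΣG = 53.6 × 0.09272 = 4.970 µA.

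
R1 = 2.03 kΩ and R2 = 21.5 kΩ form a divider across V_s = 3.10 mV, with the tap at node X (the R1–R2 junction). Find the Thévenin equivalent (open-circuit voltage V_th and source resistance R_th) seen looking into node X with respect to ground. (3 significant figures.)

V_th ≈ 2.83 mV, R_th ≈ 1.85 kΩ

With X open, the divider is unloaded: V_th = 3.10 × 21.5/23.53 = 2.833 mV.
Looking into X with the source shorted: R_th = R1·R2/(R1+R2) = 2.030 × 21.5/23.53 = 1.855 kΩ.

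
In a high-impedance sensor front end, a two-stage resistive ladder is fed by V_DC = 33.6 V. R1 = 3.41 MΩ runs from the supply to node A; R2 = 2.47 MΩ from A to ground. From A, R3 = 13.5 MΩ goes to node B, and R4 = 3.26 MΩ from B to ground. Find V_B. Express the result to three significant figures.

Node A sees R2 in parallel with the series input of stage 2, R3 + R4 = 16.76 MΩ.
Effective lower resistance at A: R2 ‖ 16.76 = 2.153 MΩ.
So V_A = 33.6 × 0.3870 = 13.00 V.
Stage 2 is unloaded, so V_B = V_A · R4/(R3+R4) = 13.00 × 3.26/16.76 = 2.529 V.

V_B ≈ 2.53 V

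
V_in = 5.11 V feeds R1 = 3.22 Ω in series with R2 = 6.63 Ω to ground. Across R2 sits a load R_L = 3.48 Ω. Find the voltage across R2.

First combine the lower leg with the load: R2 ‖ R_L = 2.282 Ω.
Then V_out = V_in · R2'/(R1 + R2') = 5.11 × 2.282/5.502 = 2.119 V.

V_out ≈ 2.12 V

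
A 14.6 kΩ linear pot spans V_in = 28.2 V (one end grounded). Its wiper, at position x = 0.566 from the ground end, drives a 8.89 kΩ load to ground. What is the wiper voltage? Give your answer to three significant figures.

V_out ≈ 11.4 V

The pot divides into 6.336 kΩ above the wiper and 8.264 kΩ below.
Lower segment in parallel with the load: 8.264 ‖ 8.89 = 4.283 kΩ.
Loaded-divider output: V_out = 28.2 × 0.4033 = 11.37 V.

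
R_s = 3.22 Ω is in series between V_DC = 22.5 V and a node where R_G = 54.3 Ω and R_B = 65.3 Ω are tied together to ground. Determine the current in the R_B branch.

Parallel bank: R_p = 1/(1/54.3 + 1/65.3) = 29.65 Ω.
V_A = 22.5 × 29.65/32.87 = 20.30 V.
Branch current I = V_A/R_B = 20.30/65.3 = 0.3108 A.
(Check via current divider: I_total = 0.6846 A; share G_k/ΣG = 0.4540 → same result.)

I ≈ 0.311 A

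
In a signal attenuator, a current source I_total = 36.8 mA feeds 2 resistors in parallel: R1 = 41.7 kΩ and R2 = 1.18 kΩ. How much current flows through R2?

I ≈ 35.8 mA

Two-branch current divider: I_k = I_total · R_other/(R_1 + R_2).
So I = 36.8 × 41.7/42.88 = 35.79 mA.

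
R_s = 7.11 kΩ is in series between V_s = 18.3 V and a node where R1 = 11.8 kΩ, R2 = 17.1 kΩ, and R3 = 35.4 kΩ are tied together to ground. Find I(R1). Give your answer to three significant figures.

I ≈ 0.699 mA

Equivalent of the parallel group: R_p = 5.832 kΩ.
V_A by voltage divider: V_A = 18.3 × 5.832/(7.11 + 5.832) = 8.246 V.
Branch current I = V_A/R1 = 8.246/11.8 = 0.6988 mA.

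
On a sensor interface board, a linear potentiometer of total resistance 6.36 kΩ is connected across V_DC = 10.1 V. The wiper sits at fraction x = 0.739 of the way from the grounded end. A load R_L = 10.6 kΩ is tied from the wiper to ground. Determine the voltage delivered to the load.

V_out ≈ 6.69 V

Split the track: R_lower = x·R_p = 4.700 kΩ, R_upper = (1−x)·R_p = 1.660 kΩ.
Lower segment in parallel with the load: 4.700 ‖ 10.6 = 3.256 kΩ.
Then V_out = V_DC · 3.256/(1.660 + 3.256) = 6.690 V.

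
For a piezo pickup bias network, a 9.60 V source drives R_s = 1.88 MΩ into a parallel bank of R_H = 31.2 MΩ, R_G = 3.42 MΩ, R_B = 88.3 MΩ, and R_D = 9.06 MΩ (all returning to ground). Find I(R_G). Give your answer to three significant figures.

I ≈ 1.53 µA

Combine the parallel branches: R_p = (1/31.2 + 1/3.42 + 1/88.3 + 1/9.06)⁻¹ = 2.241 MΩ.
V_A by voltage divider: V_A = 9.60 × 2.241/(1.88 + 2.241) = 5.221 V.
Branch current I = V_A/R_G = 5.221/3.42 = 1.527 µA.
(Equivalently: I_total = 2.329 µA, then current-divider fraction G_k/ΣG = 0.6554.)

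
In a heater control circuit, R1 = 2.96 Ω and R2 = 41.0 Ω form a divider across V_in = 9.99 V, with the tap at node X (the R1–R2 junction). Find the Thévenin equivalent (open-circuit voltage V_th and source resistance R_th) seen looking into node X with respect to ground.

V_th ≈ 9.32 V, R_th ≈ 2.76 Ω

With X open, the divider is unloaded: V_th = 9.99 × 41.0/43.96 = 9.317 V.
Looking into X with the source shorted: R_th = R1·R2/(R1+R2) = 2.960 × 41.0/43.96 = 2.761 Ω.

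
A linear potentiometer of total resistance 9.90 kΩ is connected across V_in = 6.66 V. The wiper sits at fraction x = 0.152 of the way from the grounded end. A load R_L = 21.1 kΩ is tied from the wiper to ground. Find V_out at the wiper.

The pot divides into 8.395 kΩ above the wiper and 1.505 kΩ below.
(x·R_p) ‖ R_L = 1.405 kΩ.
V_out = 6.66 × 1.405/(8.395 + 1.405) = 0.9546 V.
(Unloaded: V_out = x·V_in = 1.01 V.)

V_out ≈ 0.955 V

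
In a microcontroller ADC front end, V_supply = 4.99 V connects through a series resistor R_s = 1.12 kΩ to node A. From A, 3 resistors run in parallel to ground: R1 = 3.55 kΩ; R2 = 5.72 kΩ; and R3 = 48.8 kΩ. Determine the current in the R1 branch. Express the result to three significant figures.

I ≈ 0.916 mA

Equivalent of the parallel group: R_p = 2.096 kΩ.
V_A = 4.99 × 2.096/3.216 = 3.252 V.
Branch current I = V_A/R1 = 3.252/3.55 = 0.9162 mA.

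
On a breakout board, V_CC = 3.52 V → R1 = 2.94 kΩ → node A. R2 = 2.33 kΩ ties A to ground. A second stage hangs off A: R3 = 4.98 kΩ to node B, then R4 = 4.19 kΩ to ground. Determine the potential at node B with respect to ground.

V_B ≈ 0.623 V

Looking into the second stage from A: R3 + R4 = 9.170 kΩ appears in parallel with R2.
Effective lower resistance at A: R2 ‖ 9.170 = 1.858 kΩ.
So V_A = 3.52 × 0.3872 = 1.363 V.
V_B = V_A × 0.4569 = 0.6228 V.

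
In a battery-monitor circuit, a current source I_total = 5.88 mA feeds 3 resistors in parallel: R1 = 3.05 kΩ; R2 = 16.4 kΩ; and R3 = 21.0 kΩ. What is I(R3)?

Total conductance ΣG = 1/3.05 + 1/16.4 + 1/21.0 = 0.4365 (units of 1/kΩ).
Current divider: I(R3) = I_total · G_k/ΣG = 5.88 × (0.04762/0.4365) = 5.88 × 0.1091 = 0.6415 mA.

I ≈ 0.642 mA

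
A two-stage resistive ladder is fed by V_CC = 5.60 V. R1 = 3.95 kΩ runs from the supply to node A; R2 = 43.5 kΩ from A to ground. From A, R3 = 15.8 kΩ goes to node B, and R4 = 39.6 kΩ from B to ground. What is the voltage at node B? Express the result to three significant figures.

V_B ≈ 3.44 V

Node A sees R2 in parallel with the series input of stage 2, R3 + R4 = 55.40 kΩ.
R2 ‖ (R3+R4) = 24.37 kΩ.
V_A = 5.60 × 24.37/(3.95 + 24.37) = 4.819 V.
Then the unloaded second divider: V_B = V_A × R4/(R3+R4) = 4.819 × 0.7148 = 3.445 V.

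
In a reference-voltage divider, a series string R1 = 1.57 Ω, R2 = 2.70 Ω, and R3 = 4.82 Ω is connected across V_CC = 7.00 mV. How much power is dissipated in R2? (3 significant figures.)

P ≈ 1.60 µW

ΣR = 9.090 Ω → I = 7.00/9.090 = 0.7701 mA.
V(R2) = I·R = 2.079 mV; P = V·I = 2.079 × 0.7701 = 1.601 µW.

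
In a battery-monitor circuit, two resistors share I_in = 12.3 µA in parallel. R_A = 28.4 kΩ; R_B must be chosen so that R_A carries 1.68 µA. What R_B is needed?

In a two-way split, I_A/I_in = R_B/(R_A + R_B).
With f = 0.1366, R_B = R_A · f/(1−f) = 28.4 × 0.1582 = 4.493 kΩ.

R_B ≈ 4.49 kΩ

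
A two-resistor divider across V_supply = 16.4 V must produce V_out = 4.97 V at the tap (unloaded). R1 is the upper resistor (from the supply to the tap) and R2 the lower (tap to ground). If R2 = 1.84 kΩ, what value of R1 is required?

R1 ≈ 4.23 kΩ

Required fraction k = V_out/V_supply = 0.3030.
So R1 = R2 · (V_supply/V_out − 1) = 1.84 × (16.4/4.97 − 1) = 1.84 × 2.300 = 4.232 kΩ.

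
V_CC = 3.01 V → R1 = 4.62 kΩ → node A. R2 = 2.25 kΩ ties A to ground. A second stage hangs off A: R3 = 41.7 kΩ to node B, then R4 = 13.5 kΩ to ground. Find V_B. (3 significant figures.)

V_B ≈ 0.235 V

Node A sees R2 in parallel with the series input of stage 2, R3 + R4 = 55.20 kΩ.
R2 ‖ (R3+R4) = 2.162 kΩ.
First divider: V_A = V_CC · 2.162/(4.62 + 2.162) = 0.9595 V.
Stage 2 is unloaded, so V_B = V_A · R4/(R3+R4) = 0.9595 × 13.5/55.20 = 0.2347 V.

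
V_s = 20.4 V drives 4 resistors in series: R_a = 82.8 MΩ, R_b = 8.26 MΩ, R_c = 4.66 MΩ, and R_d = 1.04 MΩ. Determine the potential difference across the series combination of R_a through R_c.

Series total: ΣR = 82.8 + 8.26 + 4.66 + 1.04 = 96.76 MΩ.
R_{R_a..R_c} = 82.8 + 8.26 + 4.66 = 95.72 MΩ.
Voltage divider: V = V_s · (95.72 / 96.76) = 20.4 × 0.9893 = 20.18 V.

V ≈ 20.2 V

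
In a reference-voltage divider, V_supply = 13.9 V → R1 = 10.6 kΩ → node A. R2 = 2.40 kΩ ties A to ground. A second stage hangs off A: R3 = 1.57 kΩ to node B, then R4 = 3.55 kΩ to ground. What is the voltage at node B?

V_B ≈ 1.29 V

Node A sees R2 in parallel with the series input of stage 2, R3 + R4 = 5.120 kΩ.
R2 ‖ (R3+R4) = 1.634 kΩ.
First divider: V_A = V_supply · 1.634/(10.6 + 1.634) = 1.857 V.
V_B = V_A × 0.6934 = 1.287 V.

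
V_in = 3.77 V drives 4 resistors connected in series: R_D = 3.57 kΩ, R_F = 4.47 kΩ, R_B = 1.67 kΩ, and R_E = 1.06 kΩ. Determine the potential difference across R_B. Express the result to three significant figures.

Series total: ΣR = 3.57 + 4.47 + 1.67 + 1.06 = 10.77 kΩ.
Voltage divider: V = V_in · (1.670 / 10.77) = 3.77 × 0.1551 = 0.5846 V.

V ≈ 0.585 V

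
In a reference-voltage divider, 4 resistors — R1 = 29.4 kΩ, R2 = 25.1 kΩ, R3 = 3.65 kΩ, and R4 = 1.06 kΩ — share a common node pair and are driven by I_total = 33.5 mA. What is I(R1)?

Total conductance ΣG = 1/29.4 + 1/25.1 + 1/3.65 + 1/1.06 = 1.291 (units of 1/kΩ).
R1 takes the fraction G_k/ΣG = 0.03401/1.291 = 0.02634, so I = 33.5 × 0.02634 = 0.8825 mA.

I ≈ 0.882 mA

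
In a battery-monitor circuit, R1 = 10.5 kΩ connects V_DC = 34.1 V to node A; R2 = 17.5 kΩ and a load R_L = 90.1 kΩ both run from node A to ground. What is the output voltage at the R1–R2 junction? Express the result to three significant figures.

First combine the lower leg with the load: R2 ‖ R_L = 14.65 kΩ.
Voltage divider with the loaded lower leg: V_out = 34.1 × 14.65/(10.5 + 14.65) = 34.1 × 0.5826 = 19.87 V.

V_out ≈ 19.9 V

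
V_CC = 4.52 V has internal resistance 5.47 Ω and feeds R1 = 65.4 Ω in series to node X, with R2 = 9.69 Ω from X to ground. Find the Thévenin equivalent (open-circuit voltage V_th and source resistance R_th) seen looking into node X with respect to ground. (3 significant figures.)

V_th ≈ 0.544 V, R_th ≈ 8.52 Ω

R1' = 5.47 + 65.4 = 70.87 Ω (source resistance + R1).
V_th is the unloaded tap voltage: V_CC · R2/(R1'+R2) = 4.52 × 0.1203 = 0.5437 V.
Looking into X with the source shorted: R_th = R1'·R2/(R1'+R2) = 70.87 × 9.69/80.56 = 8.524 Ω.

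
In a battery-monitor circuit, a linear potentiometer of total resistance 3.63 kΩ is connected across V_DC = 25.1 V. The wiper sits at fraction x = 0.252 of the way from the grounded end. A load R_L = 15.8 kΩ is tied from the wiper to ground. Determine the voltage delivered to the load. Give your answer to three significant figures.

V_out ≈ 6.06 V

Split the track: R_lower = x·R_p = 0.9148 kΩ, R_upper = (1−x)·R_p = 2.715 kΩ.
(x·R_p) ‖ R_L = 0.8647 kΩ.
V_out = 25.1 × 0.8647/(2.715 + 0.8647) = 6.063 V.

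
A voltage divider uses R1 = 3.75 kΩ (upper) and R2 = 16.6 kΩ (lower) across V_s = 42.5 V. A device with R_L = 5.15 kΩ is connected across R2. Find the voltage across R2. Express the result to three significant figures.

First combine the lower leg with the load: R2 ‖ R_L = 3.931 kΩ.
Voltage divider with the loaded lower leg: V_out = 42.5 × 3.931/(3.75 + 3.931) = 42.5 × 0.5118 = 21.75 V.
(Unloaded it would be 34.7 V; the load pulls it down.)

V_out ≈ 21.7 V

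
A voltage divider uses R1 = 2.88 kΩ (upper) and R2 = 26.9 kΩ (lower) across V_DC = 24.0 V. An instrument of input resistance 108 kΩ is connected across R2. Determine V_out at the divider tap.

First combine the lower leg with the load: R2 ‖ R_L = 21.54 kΩ.
Then V_out = V_DC · R2'/(R1 + R2') = 24.0 × 21.54/24.42 = 21.17 V.

V_out ≈ 21.2 V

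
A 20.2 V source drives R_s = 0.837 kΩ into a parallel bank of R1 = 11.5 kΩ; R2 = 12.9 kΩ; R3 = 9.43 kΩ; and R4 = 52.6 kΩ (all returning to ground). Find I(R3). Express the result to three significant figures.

Equivalent of the parallel group: R_p = 3.454 kΩ.
V_A by voltage divider: V_A = 20.2 × 3.454/(0.837 + 3.454) = 16.26 V.
Branch current I = V_A/R3 = 16.26/9.43 = 1.724 mA.

I ≈ 1.72 mA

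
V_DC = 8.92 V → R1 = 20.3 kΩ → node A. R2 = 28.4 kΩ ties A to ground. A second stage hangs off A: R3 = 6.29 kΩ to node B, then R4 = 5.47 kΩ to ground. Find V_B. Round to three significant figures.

V_B ≈ 1.21 V

Looking into the second stage from A: R3 + R4 = 11.76 kΩ appears in parallel with R2.
R2 ‖ (R3+R4) = 8.316 kΩ.
So V_A = 8.92 × 0.2906 = 2.592 V.
Stage 2 is unloaded, so V_B = V_A · R4/(R3+R4) = 2.592 × 5.47/11.76 = 1.206 V.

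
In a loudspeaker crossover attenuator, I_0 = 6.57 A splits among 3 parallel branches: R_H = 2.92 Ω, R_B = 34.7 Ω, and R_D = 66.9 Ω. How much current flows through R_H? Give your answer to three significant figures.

I ≈ 5.83 A

ΣG = 1/2.92 + 1/34.7 + 1/66.9 = 0.3862.
R_H takes the fraction G_k/ΣG = 0.3425/0.3862 = 0.8867, so I = 6.57 × 0.8867 = 5.826 A.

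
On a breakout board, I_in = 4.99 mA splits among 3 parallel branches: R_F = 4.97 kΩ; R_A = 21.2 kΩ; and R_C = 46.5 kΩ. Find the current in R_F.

I ≈ 3.72 mA

Total conductance ΣG = 1/4.97 + 1/21.2 + 1/46.5 = 0.2699 (units of 1/kΩ).
R_F takes the fraction G_k/ΣG = 0.2012/0.2699 = 0.7455, so I = 4.99 × 0.7455 = 3.720 mA.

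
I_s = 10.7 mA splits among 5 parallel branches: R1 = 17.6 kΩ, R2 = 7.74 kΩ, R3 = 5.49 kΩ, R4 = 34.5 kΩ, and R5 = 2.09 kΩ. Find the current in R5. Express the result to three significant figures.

I ≈ 5.85 mA

ΣG = 1/17.6 + 1/7.74 + 1/5.49 + 1/34.5 + 1/2.09 = 0.8756.
By the current-divider rule, I = I_s · G_k/ΣG = 10.7 × 0.5464 = 5.847 mA.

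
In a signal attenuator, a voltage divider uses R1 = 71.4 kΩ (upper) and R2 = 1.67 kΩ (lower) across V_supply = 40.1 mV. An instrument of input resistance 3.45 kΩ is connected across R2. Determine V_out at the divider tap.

First combine the lower leg with the load: R2 ‖ R_L = 1.125 kΩ.
Voltage divider with the loaded lower leg: V_out = 40.1 × 1.125/(71.4 + 1.125) = 40.1 × 0.01552 = 0.6222 mV.

V_out ≈ 0.622 mV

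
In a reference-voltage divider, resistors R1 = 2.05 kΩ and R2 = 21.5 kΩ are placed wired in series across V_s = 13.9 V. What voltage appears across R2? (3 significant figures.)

V ≈ 12.7 V

ΣR = 2.05 + 21.5 = 23.55 kΩ.
V = V_s · R/ΣR = 13.9 × 0.9130 = 12.69 V.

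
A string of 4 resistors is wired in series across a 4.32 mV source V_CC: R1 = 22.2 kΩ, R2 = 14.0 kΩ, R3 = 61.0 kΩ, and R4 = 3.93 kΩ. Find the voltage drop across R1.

V ≈ 0.948 mV

Series total: ΣR = 22.2 + 14.0 + 61.0 + 3.93 = 101.1 kΩ.
V = V_CC · R/ΣR = 4.32 × 0.2195 = 0.9483 mV.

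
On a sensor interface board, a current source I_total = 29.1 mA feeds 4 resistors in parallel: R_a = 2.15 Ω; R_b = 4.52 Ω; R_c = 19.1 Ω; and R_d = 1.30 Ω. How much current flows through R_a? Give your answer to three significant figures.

ΣG = 1/2.15 + 1/4.52 + 1/19.1 + 1/1.30 = 1.508.
Current divider: I(R_a) = I_total · G_k/ΣG = 29.1 × (0.4651/1.508) = 29.1 × 0.3084 = 8.976 mA.

I ≈ 8.98 mA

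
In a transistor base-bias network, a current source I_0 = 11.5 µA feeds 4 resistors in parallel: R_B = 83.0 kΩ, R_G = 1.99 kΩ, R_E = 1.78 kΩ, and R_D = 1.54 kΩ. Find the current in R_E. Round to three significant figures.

I ≈ 3.74 µA

Total conductance ΣG = 1/83.0 + 1/1.99 + 1/1.78 + 1/1.54 = 1.726 (units of 1/kΩ).
By the current-divider rule, I = I_0 · G_k/ΣG = 11.5 × 0.3255 = 3.744 µA.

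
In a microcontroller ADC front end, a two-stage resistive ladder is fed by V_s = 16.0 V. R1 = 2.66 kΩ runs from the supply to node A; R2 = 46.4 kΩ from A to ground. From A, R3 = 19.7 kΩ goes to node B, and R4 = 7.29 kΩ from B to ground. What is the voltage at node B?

Looking into the second stage from A: R3 + R4 = 26.99 kΩ appears in parallel with R2.
R2 ‖ (R3+R4) = 17.06 kΩ.
First divider: V_A = V_s · 17.06/(2.66 + 17.06) = 13.84 V.
Stage 2 is unloaded, so V_B = V_A · R4/(R3+R4) = 13.84 × 7.29/26.99 = 3.739 V.

V_B ≈ 3.74 V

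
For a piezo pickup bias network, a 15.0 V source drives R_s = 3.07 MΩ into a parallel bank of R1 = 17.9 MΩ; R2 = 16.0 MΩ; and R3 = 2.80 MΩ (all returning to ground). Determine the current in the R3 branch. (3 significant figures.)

Parallel bank: R_p = 1/(1/17.9 + 1/16.0 + 1/2.80) = 2.103 MΩ.
V_A = 15.0 × 2.103/5.173 = 6.098 V.
Branch current I = V_A/R3 = 6.098/2.80 = 2.178 µA.
(Check via current divider: I_total = 2.900 µA; share G_k/ΣG = 0.7511 → same result.)

I ≈ 2.18 µA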